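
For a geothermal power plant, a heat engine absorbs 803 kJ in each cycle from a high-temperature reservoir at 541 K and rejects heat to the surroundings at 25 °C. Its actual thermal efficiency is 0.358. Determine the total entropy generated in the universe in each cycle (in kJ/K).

ΔS_univ ≈ 0.245 kJ/K

T_C = 25 °C → 25 + 273.15 = 298.15 K.
W = η·Q_H = 0.358 × 803 = 287.5 kJ, so Q_C = Q_H − W = 515.5 kJ.
Entropy balance on the reservoirs: −Q_H/T_H = -1.484 kJ/K, +Q_C/T_C = 1.729 kJ/K.
ΔS_univ = −Q_H/T_H + Q_C/T_C = 0.245 kJ/K (> 0, since η = 0.358 < η_Carnot = 0.449).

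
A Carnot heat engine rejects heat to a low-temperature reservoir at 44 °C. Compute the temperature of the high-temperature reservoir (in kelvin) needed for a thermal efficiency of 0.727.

T_H ≈ 1160 K

T_C = 44 °C → 44 + 273.15 = 317.15 K.
From η = 1 − T_C/T_H, solving for T_H gives T_H = T_C/(1 − η) = 317.15/(1 − 0.727) = 1160 K.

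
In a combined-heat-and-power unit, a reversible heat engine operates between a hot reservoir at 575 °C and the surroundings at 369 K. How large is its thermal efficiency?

T_H = 575 °C → 575 + 273.15 = 848.15 K.
The Carnot efficiency is η = 1 − T_C/T_H = 1 − 369.00/848.15 = 0.565.

η ≈ 0.565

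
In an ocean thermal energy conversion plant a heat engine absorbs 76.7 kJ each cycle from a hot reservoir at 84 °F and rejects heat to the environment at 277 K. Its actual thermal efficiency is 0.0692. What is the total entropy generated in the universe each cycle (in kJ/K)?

ΔS_univ ≈ 0.003793 kJ/K

T_H = 84 °F → (84 − 32) × 5/9 = 28.89 °C = 302.04 K.
W = η·Q_H = 0.0692 × 76.7 = 5.308 kJ, so Q_C = Q_H − W = 71.39 kJ.
The hot reservoir loses entropy Q_H/T_H = 76.7/302.04 = 0.2539 kJ/K; the cold reservoir gains Q_C/T_C = 71.39/277.00 = 0.2577 kJ/K.
ΔS_univ = −Q_H/T_H + Q_C/T_C = 0.003793 kJ/K (> 0, since η = 0.0692 < η_Carnot = 0.083).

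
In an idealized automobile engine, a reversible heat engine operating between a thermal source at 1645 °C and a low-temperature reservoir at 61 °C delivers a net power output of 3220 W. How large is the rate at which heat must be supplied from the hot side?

Q̇_H ≈ 3900 W

T_H = 1645 °C → 1645 + 273.15 = 1918.15 K.
T_C = 61 °C → 61 + 273.15 = 334.15 K.
Carnot efficiency: η = 1 − T_C/T_H = 1 − 334.15/1918.15 = 0.8258.
Q_H = W/η = 3220/0.8258 = 3900 W.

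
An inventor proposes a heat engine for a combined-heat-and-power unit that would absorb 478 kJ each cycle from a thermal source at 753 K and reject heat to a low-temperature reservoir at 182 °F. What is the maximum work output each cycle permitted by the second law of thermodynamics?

T_C = 182 °F → (182 − 32) × 5/9 = 83.33 °C = 356.48 K.
The upper bound on efficiency is η_max = 1 − T_C/T_H = 1 − 356.48/753.00 = 0.5266.
W_max = η_max · Q_H = 0.5266 × 478 = 251.7 kJ.

W_max ≈ 251.7 kJ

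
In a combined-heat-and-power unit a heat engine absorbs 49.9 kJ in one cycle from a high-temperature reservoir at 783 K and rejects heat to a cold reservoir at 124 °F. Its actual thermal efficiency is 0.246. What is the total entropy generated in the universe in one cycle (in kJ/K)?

ΔS_univ ≈ 0.0523 kJ/K

T_C = 124 °F → (124 − 32) × 5/9 = 51.11 °C = 324.26 K.
W = η·Q_H = 0.246 × 49.9 = 12.28 kJ, so Q_C = Q_H − W = 37.62 kJ.
The hot reservoir loses entropy Q_H/T_H = 49.9/783.00 = 0.06373 kJ/K; the cold reservoir gains Q_C/T_C = 37.62/324.26 = 0.1160 kJ/K.
ΔS_univ = −Q_H/T_H + Q_C/T_C = 0.0523 kJ/K (> 0, since η = 0.246 < η_Carnot = 0.586).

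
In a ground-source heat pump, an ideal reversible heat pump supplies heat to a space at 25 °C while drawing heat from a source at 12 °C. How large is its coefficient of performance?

T_H = 25 °C → 25 + 273.15 = 298.15 K.
T_C = 12 °C → 12 + 273.15 = 285.15 K.
Reversible heating COP: COP_HP = T_H/(T_H − T_C) = 298.15/(298.15 − 285.15) = 22.9.

COP_HP ≈ 22.9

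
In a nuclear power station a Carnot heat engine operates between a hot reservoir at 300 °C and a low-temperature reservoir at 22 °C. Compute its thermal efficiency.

T_H = 300 °C → 300 + 273.15 = 573.15 K.
T_C = 22 °C → 22 + 273.15 = 295.15 K.
The Carnot efficiency is η = 1 − T_C/T_H = 1 − 295.15/573.15 = 0.485.

η ≈ 0.485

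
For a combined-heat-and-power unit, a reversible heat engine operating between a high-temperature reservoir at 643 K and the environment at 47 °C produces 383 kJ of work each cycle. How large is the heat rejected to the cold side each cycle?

T_C = 47 °C → 47 + 273.15 = 320.15 K.
The Carnot efficiency is η = 1 − T_C/T_H = 1 − 320.15/643.00 = 0.5021.
Since Q_C/Q_H = T_C/T_H and Q_H = W/η, Q_C = W·T_C/(T_H − T_C) = 383 × 320.15/322.85 = 380 kJ.

Q_C ≈ 380 kJ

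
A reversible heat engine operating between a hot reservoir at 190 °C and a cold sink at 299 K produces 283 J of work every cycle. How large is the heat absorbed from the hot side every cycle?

Q_H ≈ 798 J

T_H = 190 °C → 190 + 273.15 = 463.15 K.
The Carnot efficiency is η = 1 − T_C/T_H = 1 − 299.00/463.15 = 0.3544.
Q_H = W/η = 283/0.3544 = 798 J.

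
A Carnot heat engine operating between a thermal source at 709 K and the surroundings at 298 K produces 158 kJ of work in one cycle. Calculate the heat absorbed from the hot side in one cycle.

Q_H ≈ 272.6 kJ

η_rev = 1 − T_C/T_H = 1 − 298.00/709.00 = 0.5797.
Q_H = W/η = 158/0.5797 = 272.6 kJ.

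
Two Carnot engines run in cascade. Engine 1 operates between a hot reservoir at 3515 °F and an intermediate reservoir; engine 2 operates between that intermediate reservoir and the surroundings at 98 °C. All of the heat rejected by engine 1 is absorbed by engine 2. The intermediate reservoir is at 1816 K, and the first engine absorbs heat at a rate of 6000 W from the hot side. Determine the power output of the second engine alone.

T_H = 3515 °F → (3515 − 32) × 5/9 = 1935.00 °C = 2208.15 K.
T_C = 98 °C → 98 + 273.15 = 371.15 K.
Heat entering the second stage: Q_m = Q_H·(T_m/T_H) = 6000 × 1816.00/2208.15 = 4930 W.
Second-stage efficiency η₂ = 1 − T_C/T_m = 1 − 371.15/1816.00 = 0.7956, so W₂ = η₂·Q_m = 3930 W.

Ẇ₂ ≈ 3930 W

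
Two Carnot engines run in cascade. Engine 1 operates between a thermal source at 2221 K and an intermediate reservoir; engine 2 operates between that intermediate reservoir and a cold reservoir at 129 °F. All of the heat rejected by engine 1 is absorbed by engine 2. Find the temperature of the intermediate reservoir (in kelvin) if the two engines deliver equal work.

T_C = 129 °F → (129 − 32) × 5/9 = 53.89 °C = 327.04 K.
For reversible stages Q_m = Q_H·(T_m/T_H). Setting W₁ = Q_H(1 − T_m/T_H) equal to W₂ = Q_m(1 − T_C/T_m) = Q_H·(T_m − T_C)/T_H gives T_H − T_m = T_m − T_C, so T_m = (T_H + T_C)/2 = (2221.00 + 327.04)/2 = 1274 K.

T_m ≈ 1274 K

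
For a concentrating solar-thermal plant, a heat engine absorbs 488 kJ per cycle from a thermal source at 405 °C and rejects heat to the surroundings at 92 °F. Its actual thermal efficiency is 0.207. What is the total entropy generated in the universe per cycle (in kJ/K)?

T_H = 405 °C → 405 + 273.15 = 678.15 K.
T_C = 92 °F → (92 − 32) × 5/9 = 33.33 °C = 306.48 K.
W = η·Q_H = 0.207 × 488 = 101.0 kJ, so Q_C = Q_H − W = 387.0 kJ.
Entropy balance on the reservoirs: −Q_H/T_H = -0.7196 kJ/K, +Q_C/T_C = 1.263 kJ/K.
ΔS_univ = −Q_H/T_H + Q_C/T_C = 0.543 kJ/K (> 0, since η = 0.207 < η_Carnot = 0.548).

ΔS_univ ≈ 0.543 kJ/K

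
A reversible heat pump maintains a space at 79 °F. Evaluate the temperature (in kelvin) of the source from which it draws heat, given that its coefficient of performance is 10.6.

T_H = 79 °F → (79 − 32) × 5/9 = 26.11 °C = 299.26 K.
COP_HP = T_H/(T_H − T_C) ⇒ T_C = T_H·(COP_HP − 1)/COP_HP = 299.26 × (10.6 − 1)/10.6 = 271.0 K.

T_C ≈ 271.0 K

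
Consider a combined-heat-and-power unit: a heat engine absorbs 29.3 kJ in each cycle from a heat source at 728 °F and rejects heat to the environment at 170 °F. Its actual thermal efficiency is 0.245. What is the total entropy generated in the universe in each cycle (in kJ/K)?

T_H = 728 °F → (728 − 32) × 5/9 = 386.67 °C = 659.82 K.
T_C = 170 °F → (170 − 32) × 5/9 = 76.67 °C = 349.82 K.
W = η·Q_H = 0.245 × 29.3 = 7.178 kJ, so Q_C = Q_H − W = 22.12 kJ.
Reservoir entropy changes: ΔS_H = −Q_H/T_H = −29.3/659.82 = -0.04441 kJ/K and ΔS_C = +Q_C/T_C = 22.12/349.82 = 0.06324 kJ/K.
ΔS_univ = −Q_H/T_H + Q_C/T_C = 0.0188 kJ/K (> 0, since η = 0.245 < η_Carnot = 0.470).

ΔS_univ ≈ 0.0188 kJ/K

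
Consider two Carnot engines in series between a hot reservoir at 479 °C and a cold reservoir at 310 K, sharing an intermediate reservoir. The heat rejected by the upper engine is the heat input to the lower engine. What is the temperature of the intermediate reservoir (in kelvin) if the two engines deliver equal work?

T_m ≈ 531 K

T_H = 479 °C → 479 + 273.15 = 752.15 K.
For reversible stages Q_m = Q_H·(T_m/T_H). Setting W₁ = Q_H(1 − T_m/T_H) equal to W₂ = Q_m(1 − T_C/T_m) = Q_H·(T_m − T_C)/T_H gives T_H − T_m = T_m − T_C, so T_m = (T_H + T_C)/2 = (752.15 + 310.00)/2 = 531 K.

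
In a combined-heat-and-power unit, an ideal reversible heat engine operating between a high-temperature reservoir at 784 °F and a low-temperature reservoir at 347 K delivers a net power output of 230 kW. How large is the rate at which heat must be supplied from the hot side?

Q̇_H ≈ 462 kW

T_H = 784 °F → (784 − 32) × 5/9 = 417.78 °C = 690.93 K.
Carnot efficiency: η = 1 − T_C/T_H = 1 − 347.00/690.93 = 0.4978.
Q_H = W/η = 230/0.4978 = 462 kW.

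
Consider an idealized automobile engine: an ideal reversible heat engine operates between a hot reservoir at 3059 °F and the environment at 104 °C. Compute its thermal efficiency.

T_H = 3059 °F → (3059 − 32) × 5/9 = 1681.67 °C = 1954.82 K.
T_C = 104 °C → 104 + 273.15 = 377.15 K.
The Carnot efficiency is η = 1 − T_C/T_H = 1 − 377.15/1954.82 = 0.807.

η ≈ 0.807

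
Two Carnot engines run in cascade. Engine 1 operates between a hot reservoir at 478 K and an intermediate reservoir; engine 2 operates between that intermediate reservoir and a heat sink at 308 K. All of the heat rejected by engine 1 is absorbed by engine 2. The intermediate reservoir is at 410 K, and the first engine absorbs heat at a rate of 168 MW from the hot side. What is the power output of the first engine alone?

Ẇ₁ ≈ 23.90 MW

First-stage efficiency η₁ = 1 − T_m/T_H = 1 − 410.00/478.00 = 0.1423.
W₁ = η₁·Q_H = 0.1423 × 168 = 23.90 MW.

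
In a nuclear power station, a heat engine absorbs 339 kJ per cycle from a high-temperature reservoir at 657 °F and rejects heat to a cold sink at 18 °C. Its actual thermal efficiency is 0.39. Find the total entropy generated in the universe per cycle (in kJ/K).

ΔS_univ ≈ 0.164 kJ/K

T_H = 657 °F → (657 − 32) × 5/9 = 347.22 °C = 620.37 K.
T_C = 18 °C → 18 + 273.15 = 291.15 K.
W = η·Q_H = 0.39 × 339 = 132.2 kJ, so Q_C = Q_H − W = 206.8 kJ.
Entropy balance on the reservoirs: −Q_H/T_H = -0.5464 kJ/K, +Q_C/T_C = 0.7103 kJ/K.
ΔS_univ = −Q_H/T_H + Q_C/T_C = 0.164 kJ/K (> 0, since η = 0.39 < η_Carnot = 0.531).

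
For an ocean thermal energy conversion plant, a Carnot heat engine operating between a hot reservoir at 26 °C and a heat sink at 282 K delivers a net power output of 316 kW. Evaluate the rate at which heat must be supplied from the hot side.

Q̇_H ≈ 5512 kW

T_H = 26 °C → 26 + 273.15 = 299.15 K.
Since the cycle is reversible, η = 1 − T_C/T_H = 1 − 282.00/299.15 = 0.0573.
Q_H = W/η = 316/0.0573 = 5512 kW.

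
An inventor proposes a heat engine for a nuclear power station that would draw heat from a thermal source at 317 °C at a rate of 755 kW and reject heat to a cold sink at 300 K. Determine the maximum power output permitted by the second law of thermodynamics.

Ẇ_max ≈ 371 kW

T_H = 317 °C → 317 + 273.15 = 590.15 K.
The second-law ceiling is the Carnot efficiency, η_max = 1 − T_C/T_H = 1 − 300.00/590.15 = 0.4917.
W_max = η_max · Q_H = 0.4917 × 755 = 371 kW.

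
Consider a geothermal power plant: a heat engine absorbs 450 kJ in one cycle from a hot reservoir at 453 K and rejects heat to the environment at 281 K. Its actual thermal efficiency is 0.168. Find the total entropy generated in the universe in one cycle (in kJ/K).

ΔS_univ ≈ 0.339 kJ/K

W = η·Q_H = 0.168 × 450 = 75.60 kJ, so Q_C = Q_H − W = 374.4 kJ.
Entropy balance on the reservoirs: −Q_H/T_H = -0.9934 kJ/K, +Q_C/T_C = 1.332 kJ/K.
ΔS_univ = −Q_H/T_H + Q_C/T_C = 0.339 kJ/K (> 0, since η = 0.168 < η_Carnot = 0.380).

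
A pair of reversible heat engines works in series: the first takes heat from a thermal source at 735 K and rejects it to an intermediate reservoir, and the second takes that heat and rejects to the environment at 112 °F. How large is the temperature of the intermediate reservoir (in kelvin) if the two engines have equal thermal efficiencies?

T_m ≈ 483.1 K

T_C = 112 °F → (112 − 32) × 5/9 = 44.44 °C = 317.59 K.
Equal efficiencies require 1 − T_m/T_H = 1 − T_C/T_m, i.e. T_m/T_H = T_C/T_m, so T_m = √(T_H·T_C) = √(735.00 × 317.59) = 483.1 K.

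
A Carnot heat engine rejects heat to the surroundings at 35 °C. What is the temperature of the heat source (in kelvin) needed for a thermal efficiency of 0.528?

T_C = 35 °C → 35 + 273.15 = 308.15 K.
From η = 1 − T_C/T_H, solving for T_H gives T_H = T_C/(1 − η) = 308.15/(1 − 0.528) = 652.9 K.

T_H ≈ 652.9 K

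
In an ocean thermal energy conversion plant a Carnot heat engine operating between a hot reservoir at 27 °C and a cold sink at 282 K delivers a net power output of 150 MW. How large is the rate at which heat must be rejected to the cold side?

T_H = 27 °C → 27 + 273.15 = 300.15 K.
For a reversible engine, η = 1 − T_C/T_H = 1 − 282.00/300.15 = 0.0605.
Since Q_C/Q_H = T_C/T_H and Q_H = W/η, Q_C = W·T_C/(T_H − T_C) = 150 × 282.00/18.15 = 2330 MW.

Q̇_C ≈ 2330 MW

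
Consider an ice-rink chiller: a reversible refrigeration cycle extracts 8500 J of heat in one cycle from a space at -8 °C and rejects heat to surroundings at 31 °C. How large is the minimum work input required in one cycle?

T_H = 31 °C → 31 + 273.15 = 304.15 K.
T_C = -8 °C → -8 + 273.15 = 265.15 K.
The reversible coefficient of performance is COP_R = T_C/(T_H − T_C) = 265.15/39.00 = 6.7987.
W = Q_C/COP_R = 8500/6.7987 = 1250 J.

W_in ≈ 1250 J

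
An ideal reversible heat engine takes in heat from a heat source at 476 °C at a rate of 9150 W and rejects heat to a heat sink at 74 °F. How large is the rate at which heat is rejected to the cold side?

Q̇_C ≈ 3621 W

T_H = 476 °C → 476 + 273.15 = 749.15 K.
T_C = 74 °F → (74 − 32) × 5/9 = 23.33 °C = 296.48 K.
Carnot efficiency: η = 1 − T_C/T_H = 1 − 296.48/749.15 = 0.6042.
For a reversible cycle Q_C/Q_H = T_C/T_H, so Q_C = 9150 × 296.48/749.15 = 3621 W.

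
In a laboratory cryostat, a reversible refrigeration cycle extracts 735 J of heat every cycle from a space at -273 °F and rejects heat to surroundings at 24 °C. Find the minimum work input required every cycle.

W_in ≈ 1370 J

T_H = 24 °C → 24 + 273.15 = 297.15 K.
T_C = -273 °F → (-273 − 32) × 5/9 = -169.44 °C = 103.71 K.
COP_R = T_C/(T_H − T_C) = 103.71/193.44 = 0.5361.
W = Q_C/COP_R = 735/0.5361 = 1370 J.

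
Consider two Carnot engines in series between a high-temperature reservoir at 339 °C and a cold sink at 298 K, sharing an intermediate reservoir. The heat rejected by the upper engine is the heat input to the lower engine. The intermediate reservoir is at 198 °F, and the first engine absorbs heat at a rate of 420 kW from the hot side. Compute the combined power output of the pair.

T_H = 339 °C → 339 + 273.15 = 612.15 K.
Two reversible stages in series are equivalent to a single Carnot engine between T_H and T_C, so η_total = 1 − T_C/T_H = 1 − 298.00/612.15 = 0.5132.
W_total = η_total · Q_H = 0.5132 × 420 = 216 kW.

Ẇ_total ≈ 216 kW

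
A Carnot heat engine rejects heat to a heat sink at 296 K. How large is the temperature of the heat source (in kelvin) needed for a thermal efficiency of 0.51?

From η = 1 − T_C/T_H, solving for T_H gives T_H = T_C/(1 − η) = 296.00/(1 − 0.51) = 604 K.

T_H ≈ 604 K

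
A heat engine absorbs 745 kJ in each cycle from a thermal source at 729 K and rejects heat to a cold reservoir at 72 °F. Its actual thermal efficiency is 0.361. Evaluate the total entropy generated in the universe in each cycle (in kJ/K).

ΔS_univ ≈ 0.590 kJ/K

T_C = 72 °F → (72 − 32) × 5/9 = 22.22 °C = 295.37 K.
W = η·Q_H = 0.361 × 745 = 268.9 kJ, so Q_C = Q_H − W = 476.1 kJ.
Reservoir entropy changes: ΔS_H = −Q_H/T_H = −745/729.00 = -1.022 kJ/K and ΔS_C = +Q_C/T_C = 476.1/295.37 = 1.612 kJ/K.
ΔS_univ = −Q_H/T_H + Q_C/T_C = 0.590 kJ/K (> 0, since η = 0.361 < η_Carnot = 0.595).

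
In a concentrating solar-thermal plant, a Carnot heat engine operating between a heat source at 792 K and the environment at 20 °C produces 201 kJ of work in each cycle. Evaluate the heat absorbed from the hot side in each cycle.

T_C = 20 °C → 20 + 273.15 = 293.15 K.
η_rev = 1 − T_C/T_H = 1 − 293.15/792.00 = 0.6299.
Q_H = W/η = 201/0.6299 = 319.1 kJ.

Q_H ≈ 319.1 kJ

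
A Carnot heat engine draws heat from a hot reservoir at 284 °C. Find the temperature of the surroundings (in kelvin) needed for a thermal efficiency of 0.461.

T_C ≈ 300.3 K

T_H = 284 °C → 284 + 273.15 = 557.15 K.
From η = 1 − T_C/T_H, T_C = T_H·(1 − η) = 557.15 × (1 − 0.461) = 300.3 K.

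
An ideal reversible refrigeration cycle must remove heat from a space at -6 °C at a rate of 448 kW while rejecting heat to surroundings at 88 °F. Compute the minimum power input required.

Ẇ_in ≈ 62.23 kW

T_H = 88 °F → (88 − 32) × 5/9 = 31.11 °C = 304.26 K.
T_C = -6 °C → -6 + 273.15 = 267.15 K.
Carnot COP: COP_R = T_C/(T_H − T_C) = 267.15/37.11 = 7.1987.
W = Q_C/COP_R = 448/7.1987 = 62.23 kW.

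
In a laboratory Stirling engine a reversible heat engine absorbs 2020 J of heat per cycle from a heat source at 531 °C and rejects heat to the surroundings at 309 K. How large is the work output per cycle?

W ≈ 1240 J

T_H = 531 °C → 531 + 273.15 = 804.15 K.
For a reversible engine, η = 1 − T_C/T_H = 1 − 309.00/804.15 = 0.6157.
W = η·Q_H = 0.6157 × 2020 = 1240 J.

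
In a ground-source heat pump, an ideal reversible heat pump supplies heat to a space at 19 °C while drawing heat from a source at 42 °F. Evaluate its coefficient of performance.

T_H = 19 °C → 19 + 273.15 = 292.15 K.
T_C = 42 °F → (42 − 32) × 5/9 = 5.56 °C = 278.71 K.
Reversible heating COP: COP_HP = T_H/(T_H − T_C) = 292.15/(292.15 − 278.71) = 21.73.

COP_HP ≈ 21.73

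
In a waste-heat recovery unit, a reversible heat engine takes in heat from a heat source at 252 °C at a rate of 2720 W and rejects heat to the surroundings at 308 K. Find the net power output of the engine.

T_H = 252 °C → 252 + 273.15 = 525.15 K.
Since the cycle is reversible, η = 1 − T_C/T_H = 1 − 308.00/525.15 = 0.4135.
W = η·Q_H = 0.4135 × 2720 = 1120 W.

Ẇ ≈ 1120 W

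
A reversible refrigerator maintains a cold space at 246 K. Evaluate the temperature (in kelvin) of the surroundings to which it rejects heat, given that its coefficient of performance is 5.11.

COP_R = T_C/(T_H − T_C) ⇒ T_H = T_C·(1 + 1/COP_R) = 246.00 × (1 + 1/5.11) = 294 K.

T_H ≈ 294 K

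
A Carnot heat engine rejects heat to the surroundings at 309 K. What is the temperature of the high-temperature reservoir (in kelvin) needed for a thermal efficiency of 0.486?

T_H ≈ 601.2 K

From η = 1 − T_C/T_H, solving for T_H gives T_H = T_C/(1 − η) = 309.00/(1 − 0.486) = 601.2 K.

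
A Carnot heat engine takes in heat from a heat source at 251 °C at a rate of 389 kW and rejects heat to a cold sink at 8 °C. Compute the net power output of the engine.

T_H = 251 °C → 251 + 273.15 = 524.15 K.
T_C = 8 °C → 8 + 273.15 = 281.15 K.
The Carnot efficiency is η = 1 − T_C/T_H = 1 − 281.15/524.15 = 0.4636.
W = η·Q_H = 0.4636 × 389 = 180.3 kW.

Ẇ ≈ 180.3 kW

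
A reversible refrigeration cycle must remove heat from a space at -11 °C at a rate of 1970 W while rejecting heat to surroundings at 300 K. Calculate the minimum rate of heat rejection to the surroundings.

Q̇_H ≈ 2250 W

T_C = -11 °C → -11 + 273.15 = 262.15 K.
For a reversible cycle Q_H/Q_C = T_H/T_C, so Q_H = Q_C·T_H/T_C = 1970 × 300.00/262.15 = 2250 W.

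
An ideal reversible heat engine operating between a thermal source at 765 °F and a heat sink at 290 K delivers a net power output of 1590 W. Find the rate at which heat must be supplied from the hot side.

Q̇_H ≈ 2770 W

T_H = 765 °F → (765 − 32) × 5/9 = 407.22 °C = 680.37 K.
Since the cycle is reversible, η = 1 − T_C/T_H = 1 − 290.00/680.37 = 0.5738.
Q_H = W/η = 1590/0.5738 = 2770 W.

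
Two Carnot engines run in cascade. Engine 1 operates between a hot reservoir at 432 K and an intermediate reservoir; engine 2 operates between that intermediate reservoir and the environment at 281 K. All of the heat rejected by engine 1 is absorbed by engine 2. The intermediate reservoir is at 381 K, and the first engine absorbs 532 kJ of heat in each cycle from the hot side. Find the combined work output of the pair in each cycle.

W_total ≈ 186 kJ

Two reversible stages in series are equivalent to a single Carnot engine between T_H and T_C, so η_total = 1 − T_C/T_H = 1 − 281.00/432.00 = 0.3495.
W_total = η_total · Q_H = 0.3495 × 532 = 186 kJ.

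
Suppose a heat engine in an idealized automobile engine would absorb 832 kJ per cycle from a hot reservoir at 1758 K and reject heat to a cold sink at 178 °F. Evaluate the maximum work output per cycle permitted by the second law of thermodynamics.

W_max ≈ 664 kJ

T_C = 178 °F → (178 − 32) × 5/9 = 81.11 °C = 354.26 K.
By the Carnot theorem, η_max = 1 − T_C/T_H = 1 − 354.26/1758.00 = 0.7985.
W_max = η_max · Q_H = 0.7985 × 832 = 664 kJ.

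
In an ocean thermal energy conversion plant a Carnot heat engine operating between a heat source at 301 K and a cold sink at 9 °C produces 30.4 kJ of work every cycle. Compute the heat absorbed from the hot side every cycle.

T_C = 9 °C → 9 + 273.15 = 282.15 K.
Carnot efficiency: η = 1 − T_C/T_H = 1 − 282.15/301.00 = 0.0626.
Q_H = W/η = 30.4/0.0626 = 485.4 kJ.

Q_H ≈ 485.4 kJ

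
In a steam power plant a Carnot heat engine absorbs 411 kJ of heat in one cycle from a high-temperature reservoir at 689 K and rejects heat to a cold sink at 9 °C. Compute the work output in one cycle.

W ≈ 243 kJ

T_C = 9 °C → 9 + 273.15 = 282.15 K.
For a reversible engine, η = 1 − T_C/T_H = 1 − 282.15/689.00 = 0.5905.
W = η·Q_H = 0.5905 × 411 = 243 kJ.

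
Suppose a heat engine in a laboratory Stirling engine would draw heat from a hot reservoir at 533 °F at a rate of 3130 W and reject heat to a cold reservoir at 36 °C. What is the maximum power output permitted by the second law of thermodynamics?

Ẇ_max ≈ 1380 W

T_H = 533 °F → (533 − 32) × 5/9 = 278.33 °C = 551.48 K.
T_C = 36 °C → 36 + 273.15 = 309.15 K.
By the Carnot theorem, η_max = 1 − T_C/T_H = 1 − 309.15/551.48 = 0.4394.
W_max = η_max · Q_H = 0.4394 × 3130 = 1380 W.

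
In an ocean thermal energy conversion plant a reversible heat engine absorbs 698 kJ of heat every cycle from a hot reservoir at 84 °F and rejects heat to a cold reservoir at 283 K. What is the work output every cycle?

W ≈ 44.0 kJ

T_H = 84 °F → (84 − 32) × 5/9 = 28.89 °C = 302.04 K.
For a reversible engine, η = 1 − T_C/T_H = 1 − 283.00/302.04 = 0.0630.
W = η·Q_H = 0.0630 × 698 = 44.0 kJ.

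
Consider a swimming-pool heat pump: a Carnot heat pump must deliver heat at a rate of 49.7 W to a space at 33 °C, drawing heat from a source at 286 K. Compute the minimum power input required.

Ẇ_in ≈ 3.271 W

T_H = 33 °C → 33 + 273.15 = 306.15 K.
The Carnot heat-pump COP is COP_HP = T_H/(T_H − T_C) = 306.15/20.15 = 15.1935.
W = Q_H/COP_HP = 49.7/15.1935 = 3.271 W.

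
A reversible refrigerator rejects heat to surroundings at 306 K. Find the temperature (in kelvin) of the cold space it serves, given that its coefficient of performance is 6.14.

COP_R = T_C/(T_H − T_C) ⇒ T_C = T_H·COP_R/(1 + COP_R) = 306.00 × 6.14/(1 + 6.14) = 263.1 K.

T_C ≈ 263.1 K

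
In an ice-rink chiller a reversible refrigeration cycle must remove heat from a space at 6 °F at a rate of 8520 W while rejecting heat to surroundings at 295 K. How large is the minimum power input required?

Ẇ_in ≈ 1200 W

T_C = 6 °F → (6 − 32) × 5/9 = -14.44 °C = 258.71 K.
The reversible coefficient of performance is COP_R = T_C/(T_H − T_C) = 258.71/36.29 = 7.1280.
W = Q_C/COP_R = 8520/7.1280 = 1200 W.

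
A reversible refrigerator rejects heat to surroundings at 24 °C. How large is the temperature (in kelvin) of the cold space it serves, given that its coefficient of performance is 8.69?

T_H = 24 °C → 24 + 273.15 = 297.15 K.
COP_R = T_C/(T_H − T_C) ⇒ T_C = T_H·COP_R/(1 + COP_R) = 297.15 × 8.69/(1 + 8.69) = 266.5 K.

T_C ≈ 266.5 K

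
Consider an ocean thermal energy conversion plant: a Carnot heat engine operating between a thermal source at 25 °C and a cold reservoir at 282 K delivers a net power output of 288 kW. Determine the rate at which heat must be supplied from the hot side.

Q̇_H ≈ 5317 kW

T_H = 25 °C → 25 + 273.15 = 298.15 K.
For a reversible engine, η = 1 − T_C/T_H = 1 − 282.00/298.15 = 0.0542.
Q_H = W/η = 288/0.0542 = 5317 kW.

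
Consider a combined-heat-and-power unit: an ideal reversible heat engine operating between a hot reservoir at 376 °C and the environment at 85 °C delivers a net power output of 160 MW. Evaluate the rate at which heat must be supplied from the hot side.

T_H = 376 °C → 376 + 273.15 = 649.15 K.
T_C = 85 °C → 85 + 273.15 = 358.15 K.
For a reversible engine, η = 1 − T_C/T_H = 1 − 358.15/649.15 = 0.4483.
Q_H = W/η = 160/0.4483 = 357 MW.

Q̇_H ≈ 357 MW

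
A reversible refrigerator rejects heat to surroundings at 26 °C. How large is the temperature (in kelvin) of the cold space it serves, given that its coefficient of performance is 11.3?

T_C ≈ 275 K

T_H = 26 °C → 26 + 273.15 = 299.15 K.
COP_R = T_C/(T_H − T_C) ⇒ T_C = T_H·COP_R/(1 + COP_R) = 299.15 × 11.3/(1 + 11.3) = 275 K.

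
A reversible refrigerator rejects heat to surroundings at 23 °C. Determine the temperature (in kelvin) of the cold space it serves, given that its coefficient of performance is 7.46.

T_C ≈ 261.1 K

T_H = 23 °C → 23 + 273.15 = 296.15 K.
COP_R = T_C/(T_H − T_C) ⇒ T_C = T_H·COP_R/(1 + COP_R) = 296.15 × 7.46/(1 + 7.46) = 261.1 K.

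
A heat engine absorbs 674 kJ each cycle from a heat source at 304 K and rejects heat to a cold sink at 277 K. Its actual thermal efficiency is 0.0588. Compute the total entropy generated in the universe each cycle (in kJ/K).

ΔS_univ ≈ 0.0730 kJ/K

W = η·Q_H = 0.0588 × 674 = 39.63 kJ, so Q_C = Q_H − W = 634.4 kJ.
Reservoir entropy changes: ΔS_H = −Q_H/T_H = −674/304.00 = -2.217 kJ/K and ΔS_C = +Q_C/T_C = 634.4/277.00 = 2.290 kJ/K.
ΔS_univ = −Q_H/T_H + Q_C/T_C = 0.0730 kJ/K (> 0, since η = 0.0588 < η_Carnot = 0.089).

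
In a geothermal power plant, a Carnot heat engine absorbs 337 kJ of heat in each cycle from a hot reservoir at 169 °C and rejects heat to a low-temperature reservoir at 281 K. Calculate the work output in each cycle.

T_H = 169 °C → 169 + 273.15 = 442.15 K.
η_rev = 1 − T_C/T_H = 1 − 281.00/442.15 = 0.3645.
W = η·Q_H = 0.3645 × 337 = 123 kJ.

W ≈ 123 kJ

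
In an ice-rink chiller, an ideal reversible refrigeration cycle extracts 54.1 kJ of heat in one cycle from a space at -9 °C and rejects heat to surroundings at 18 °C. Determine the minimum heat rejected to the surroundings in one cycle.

T_H = 18 °C → 18 + 273.15 = 291.15 K.
T_C = -9 °C → -9 + 273.15 = 264.15 K.
For a reversible cycle Q_H/Q_C = T_H/T_C, so Q_H = Q_C·T_H/T_C = 54.1 × 291.15/264.15 = 59.6 kJ.

Q_H ≈ 59.6 kJ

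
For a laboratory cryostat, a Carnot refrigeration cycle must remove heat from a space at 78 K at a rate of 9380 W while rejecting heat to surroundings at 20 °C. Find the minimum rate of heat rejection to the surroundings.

Q̇_H ≈ 35300 W

T_H = 20 °C → 20 + 273.15 = 293.15 K.
For a reversible cycle Q_H/Q_C = T_H/T_C, so Q_H = Q_C·T_H/T_C = 9380 × 293.15/78.00 = 35300 W.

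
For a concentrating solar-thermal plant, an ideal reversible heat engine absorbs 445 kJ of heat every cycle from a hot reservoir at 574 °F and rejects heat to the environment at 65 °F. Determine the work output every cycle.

T_H = 574 °F → (574 − 32) × 5/9 = 301.11 °C = 574.26 K.
T_C = 65 °F → (65 − 32) × 5/9 = 18.33 °C = 291.48 K.
The Carnot efficiency is η = 1 − T_C/T_H = 1 − 291.48/574.26 = 0.4924.
W = η·Q_H = 0.4924 × 445 = 219.1 kJ.

W ≈ 219.1 kJ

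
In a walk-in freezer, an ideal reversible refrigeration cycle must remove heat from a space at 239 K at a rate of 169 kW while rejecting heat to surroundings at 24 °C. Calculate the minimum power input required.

T_H = 24 °C → 24 + 273.15 = 297.15 K.
Carnot COP: COP_R = T_C/(T_H − T_C) = 239.00/58.15 = 4.1101.
W = Q_C/COP_R = 169/4.1101 = 41.12 kW.

Ẇ_in ≈ 41.12 kW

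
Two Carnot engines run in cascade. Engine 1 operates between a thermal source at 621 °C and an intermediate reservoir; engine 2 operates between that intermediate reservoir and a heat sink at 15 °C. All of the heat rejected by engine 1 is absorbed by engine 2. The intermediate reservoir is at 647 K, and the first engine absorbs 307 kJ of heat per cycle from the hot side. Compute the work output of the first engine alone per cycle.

T_H = 621 °C → 621 + 273.15 = 894.15 K.
T_C = 15 °C → 15 + 273.15 = 288.15 K.
First-stage efficiency η₁ = 1 − T_m/T_H = 1 − 647.00/894.15 = 0.2764.
W₁ = η₁·Q_H = 0.2764 × 307 = 84.9 kJ.

W₁ ≈ 84.9 kJ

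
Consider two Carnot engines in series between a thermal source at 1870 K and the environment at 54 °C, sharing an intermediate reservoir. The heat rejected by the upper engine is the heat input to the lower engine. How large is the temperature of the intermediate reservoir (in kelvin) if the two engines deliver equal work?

T_C = 54 °C → 54 + 273.15 = 327.15 K.
For reversible stages Q_m = Q_H·(T_m/T_H). Setting W₁ = Q_H(1 − T_m/T_H) equal to W₂ = Q_m(1 − T_C/T_m) = Q_H·(T_m − T_C)/T_H gives T_H − T_m = T_m − T_C, so T_m = (T_H + T_C)/2 = (1870.00 + 327.15)/2 = 1100 K.

T_m ≈ 1100 K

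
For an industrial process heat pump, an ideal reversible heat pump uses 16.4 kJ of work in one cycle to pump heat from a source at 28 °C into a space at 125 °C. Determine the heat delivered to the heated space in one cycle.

Q_H ≈ 67.3 kJ

T_H = 125 °C → 125 + 273.15 = 398.15 K.
T_C = 28 °C → 28 + 273.15 = 301.15 K.
For a reversible heat pump, COP_HP = T_H/(T_H − T_C) = 398.15/97.00 = 4.1046.
Q_H = COP_HP · W = 4.1046 × 16.4 = 67.3 kJ.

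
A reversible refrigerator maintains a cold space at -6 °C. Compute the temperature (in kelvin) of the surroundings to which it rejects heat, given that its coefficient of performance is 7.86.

T_C = -6 °C → -6 + 273.15 = 267.15 K.
COP_R = T_C/(T_H − T_C) ⇒ T_H = T_C·(1 + 1/COP_R) = 267.15 × (1 + 1/7.86) = 301.1 K.

T_H ≈ 301.1 K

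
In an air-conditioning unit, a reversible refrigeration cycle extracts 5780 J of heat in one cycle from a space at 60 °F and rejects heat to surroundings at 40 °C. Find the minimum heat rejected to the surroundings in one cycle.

T_H = 40 °C → 40 + 273.15 = 313.15 K.
T_C = 60 °F → (60 − 32) × 5/9 = 15.56 °C = 288.71 K.
For a reversible cycle Q_H/Q_C = T_H/T_C, so Q_H = Q_C·T_H/T_C = 5780 × 313.15/288.71 = 6269 J.

Q_H ≈ 6269 J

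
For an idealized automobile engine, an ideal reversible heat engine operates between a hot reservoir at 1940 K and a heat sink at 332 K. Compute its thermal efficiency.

η ≈ 0.829

η_rev = 1 − T_C/T_H = 1 − 332.00/1940.00 = 0.829.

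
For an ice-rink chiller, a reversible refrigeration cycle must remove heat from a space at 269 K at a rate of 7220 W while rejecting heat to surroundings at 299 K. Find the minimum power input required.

Ẇ_in ≈ 805.2 W

For a reversible refrigerator, COP_R = T_C/(T_H − T_C) = 269.00/30.00 = 8.9667.
W = Q_C/COP_R = 7220/8.9667 = 805.2 W.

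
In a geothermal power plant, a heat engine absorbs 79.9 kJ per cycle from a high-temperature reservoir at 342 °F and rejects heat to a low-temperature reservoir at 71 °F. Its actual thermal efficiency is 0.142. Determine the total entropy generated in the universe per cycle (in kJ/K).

T_H = 342 °F → (342 − 32) × 5/9 = 172.22 °C = 445.37 K.
T_C = 71 °F → (71 − 32) × 5/9 = 21.67 °C = 294.82 K.
W = η·Q_H = 0.142 × 79.9 = 11.35 kJ, so Q_C = Q_H − W = 68.55 kJ.
Entropy balance on the reservoirs: −Q_H/T_H = -0.1794 kJ/K, +Q_C/T_C = 0.2325 kJ/K.
ΔS_univ = −Q_H/T_H + Q_C/T_C = 0.0531 kJ/K (> 0, since η = 0.142 < η_Carnot = 0.338).

ΔS_univ ≈ 0.0531 kJ/K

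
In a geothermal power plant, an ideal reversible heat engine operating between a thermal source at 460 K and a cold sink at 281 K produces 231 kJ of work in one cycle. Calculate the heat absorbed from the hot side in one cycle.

The Carnot efficiency is η = 1 − T_C/T_H = 1 − 281.00/460.00 = 0.3891.
Q_H = W/η = 231/0.3891 = 594 kJ.

Q_H ≈ 594 kJ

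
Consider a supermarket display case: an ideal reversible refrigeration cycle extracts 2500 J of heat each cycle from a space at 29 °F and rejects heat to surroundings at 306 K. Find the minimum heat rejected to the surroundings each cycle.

Q_H ≈ 2820 J

T_C = 29 °F → (29 − 32) × 5/9 = -1.67 °C = 271.48 K.
For a reversible cycle Q_H/Q_C = T_H/T_C, so Q_H = Q_C·T_H/T_C = 2500 × 306.00/271.48 = 2820 J.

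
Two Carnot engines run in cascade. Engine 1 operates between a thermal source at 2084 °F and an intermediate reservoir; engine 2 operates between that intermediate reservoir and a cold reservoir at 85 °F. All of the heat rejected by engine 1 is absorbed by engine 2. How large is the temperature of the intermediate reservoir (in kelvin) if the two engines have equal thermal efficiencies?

T_H = 2084 °F → (2084 − 32) × 5/9 = 1140.00 °C = 1413.15 K.
T_C = 85 °F → (85 − 32) × 5/9 = 29.44 °C = 302.59 K.
Equal efficiencies require 1 − T_m/T_H = 1 − T_C/T_m, i.e. T_m/T_H = T_C/T_m, so T_m = √(T_H·T_C) = √(1413.15 × 302.59) = 654 K.

T_m ≈ 654 K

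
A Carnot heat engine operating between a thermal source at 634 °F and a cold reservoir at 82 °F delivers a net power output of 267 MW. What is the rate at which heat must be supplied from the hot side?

T_H = 634 °F → (634 − 32) × 5/9 = 334.44 °C = 607.59 K.
T_C = 82 °F → (82 − 32) × 5/9 = 27.78 °C = 300.93 K.
Carnot efficiency: η = 1 − T_C/T_H = 1 − 300.93/607.59 = 0.5047.
Q_H = W/η = 267/0.5047 = 529 MW.

Q̇_H ≈ 529 MW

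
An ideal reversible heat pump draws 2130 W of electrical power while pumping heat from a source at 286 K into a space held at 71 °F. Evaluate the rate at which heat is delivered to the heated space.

T_H = 71 °F → (71 − 32) × 5/9 = 21.67 °C = 294.82 K.
The Carnot heat-pump COP is COP_HP = T_H/(T_H − T_C) = 294.82/8.82 = 33.4386.
Q_H = COP_HP · W = 33.4386 × 2130 = 71200 W.

Q̇_H ≈ 71200 W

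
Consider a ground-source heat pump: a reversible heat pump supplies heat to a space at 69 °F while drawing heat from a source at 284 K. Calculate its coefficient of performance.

COP_HP ≈ 30.3

T_H = 69 °F → (69 − 32) × 5/9 = 20.56 °C = 293.71 K.
The Carnot heat-pump COP is COP_HP = T_H/(T_H − T_C) = 293.71/(293.71 − 284.00) = 30.3.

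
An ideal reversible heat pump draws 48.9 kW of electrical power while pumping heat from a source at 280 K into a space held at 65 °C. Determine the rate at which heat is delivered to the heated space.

T_H = 65 °C → 65 + 273.15 = 338.15 K.
The Carnot heat-pump COP is COP_HP = T_H/(T_H − T_C) = 338.15/58.15 = 5.8151.
Q_H = COP_HP · W = 5.8151 × 48.9 = 284 kW.

Q̇_H ≈ 284 kW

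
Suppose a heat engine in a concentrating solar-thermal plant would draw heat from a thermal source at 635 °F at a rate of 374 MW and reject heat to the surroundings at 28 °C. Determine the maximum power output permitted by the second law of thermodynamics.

Ẇ_max ≈ 189 MW

T_H = 635 °F → (635 − 32) × 5/9 = 335.00 °C = 608.15 K.
T_C = 28 °C → 28 + 273.15 = 301.15 K.
The second-law ceiling is the Carnot efficiency, η_max = 1 − T_C/T_H = 1 − 301.15/608.15 = 0.5048.
W_max = η_max · Q_H = 0.5048 × 374 = 189 MW.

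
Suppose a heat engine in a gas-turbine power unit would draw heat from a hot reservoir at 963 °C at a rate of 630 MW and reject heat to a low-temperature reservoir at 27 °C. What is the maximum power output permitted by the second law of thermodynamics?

Ẇ_max ≈ 477 MW

T_H = 963 °C → 963 + 273.15 = 1236.15 K.
T_C = 27 °C → 27 + 273.15 = 300.15 K.
By the Carnot theorem, η_max = 1 − T_C/T_H = 1 − 300.15/1236.15 = 0.7572.
W_max = η_max · Q_H = 0.7572 × 630 = 477 MW.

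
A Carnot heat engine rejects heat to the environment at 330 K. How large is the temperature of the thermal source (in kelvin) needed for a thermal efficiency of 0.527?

T_H ≈ 698 K

From η = 1 − T_C/T_H, solving for T_H gives T_H = T_C/(1 − η) = 330.00/(1 − 0.527) = 698 K.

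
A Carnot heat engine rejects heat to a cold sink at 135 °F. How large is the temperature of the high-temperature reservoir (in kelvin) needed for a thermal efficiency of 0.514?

T_H ≈ 679.8 K

T_C = 135 °F → (135 − 32) × 5/9 = 57.22 °C = 330.37 K.
From η = 1 − T_C/T_H, solving for T_H gives T_H = T_C/(1 − η) = 330.37/(1 − 0.514) = 679.8 K.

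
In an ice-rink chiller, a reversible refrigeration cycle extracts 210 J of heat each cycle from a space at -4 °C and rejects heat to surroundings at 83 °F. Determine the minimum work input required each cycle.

T_H = 83 °F → (83 − 32) × 5/9 = 28.33 °C = 301.48 K.
T_C = -4 °C → -4 + 273.15 = 269.15 K.
The reversible coefficient of performance is COP_R = T_C/(T_H − T_C) = 269.15/32.33 = 8.3242.
W = Q_C/COP_R = 210/8.3242 = 25.2 J.

W_in ≈ 25.2 J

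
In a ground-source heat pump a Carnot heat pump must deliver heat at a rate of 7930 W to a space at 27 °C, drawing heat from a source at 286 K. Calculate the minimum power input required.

T_H = 27 °C → 27 + 273.15 = 300.15 K.
Reversible heating COP: COP_HP = T_H/(T_H − T_C) = 300.15/14.15 = 21.2120.
W = Q_H/COP_HP = 7930/21.2120 = 373.8 W.

Ẇ_in ≈ 373.8 W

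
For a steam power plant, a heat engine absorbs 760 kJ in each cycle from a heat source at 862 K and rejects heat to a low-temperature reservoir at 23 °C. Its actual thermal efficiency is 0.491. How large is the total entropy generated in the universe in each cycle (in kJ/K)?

T_C = 23 °C → 23 + 273.15 = 296.15 K.
W = η·Q_H = 0.491 × 760 = 373.2 kJ, so Q_C = Q_H − W = 386.8 kJ.
Reservoir entropy changes: ΔS_H = −Q_H/T_H = −760/862.00 = -0.8817 kJ/K and ΔS_C = +Q_C/T_C = 386.8/296.15 = 1.306 kJ/K.
ΔS_univ = −Q_H/T_H + Q_C/T_C = 0.425 kJ/K (> 0, since η = 0.491 < η_Carnot = 0.656).

ΔS_univ ≈ 0.425 kJ/K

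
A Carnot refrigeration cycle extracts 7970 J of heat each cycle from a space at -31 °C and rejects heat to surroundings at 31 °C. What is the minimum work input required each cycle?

W_in ≈ 2040 J

T_H = 31 °C → 31 + 273.15 = 304.15 K.
T_C = -31 °C → -31 + 273.15 = 242.15 K.
Carnot COP: COP_R = T_C/(T_H − T_C) = 242.15/62.00 = 3.9056.
W = Q_C/COP_R = 7970/3.9056 = 2040 J.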